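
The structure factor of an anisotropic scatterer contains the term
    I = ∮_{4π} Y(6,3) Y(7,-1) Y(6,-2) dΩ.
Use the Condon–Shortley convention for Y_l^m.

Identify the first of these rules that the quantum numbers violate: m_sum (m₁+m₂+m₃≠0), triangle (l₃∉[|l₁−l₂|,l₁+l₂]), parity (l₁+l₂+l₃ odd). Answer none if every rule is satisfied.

Σmᵢ = 0  ✓
l₃∈[|l₁−l₂|,l₁+l₂]=[1,13], have l₃=6  ✓
Σlᵢ = 19 ⇒ odd  ✗

parity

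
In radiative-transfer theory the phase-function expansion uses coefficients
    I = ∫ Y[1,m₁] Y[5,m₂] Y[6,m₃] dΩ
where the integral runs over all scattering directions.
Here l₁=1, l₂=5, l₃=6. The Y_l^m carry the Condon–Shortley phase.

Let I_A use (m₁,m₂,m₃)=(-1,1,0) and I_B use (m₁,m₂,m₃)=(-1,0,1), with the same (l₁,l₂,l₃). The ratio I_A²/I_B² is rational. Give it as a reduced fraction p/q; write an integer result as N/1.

Same 1,5,6: normalisation and zero-m 3j drop out of the ratio.
A: Δ: 0! 2! 10! / 13! → 1/858; sum: t=0:+1/34560 = 1/34560; 3j²(1 5 6; -1 1 0) = Δ·Π!·Σ² = 5/286  (sign +1)
B: Δ: 0! 2! 10! / 13! → 1/858; sum: t=0:+1/28800 = 1/28800; 3j²(1 5 6; -1 0 1) = Δ·Π!·Σ² = 7/286  (sign -1)
I_A²/I_B² = (5/286)/(7/286) = 5/7

5/7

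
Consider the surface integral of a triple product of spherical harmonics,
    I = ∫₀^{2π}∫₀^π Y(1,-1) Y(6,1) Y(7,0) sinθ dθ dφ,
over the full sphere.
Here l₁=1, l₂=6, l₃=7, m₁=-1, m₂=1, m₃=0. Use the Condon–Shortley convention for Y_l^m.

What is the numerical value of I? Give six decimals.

Rules hold: Σm=0, L=14 even, 5≤7≤7.
N = 3·13·15 = 585
Δ = 0!·2!·12!/15! = 1/1365
Racah Σ t=0..0: t=0:+1/518400 = 1/518400
⇒ 3j(1 6 7; 0 0 0)² = 7/195, sgn -1
Racah Σ t=0..0: t=0:+1/1209600 = 1/1209600
⇒ 3j(1 6 7; -1 1 0)² = 1/65, sgn -1
4πI² = N·(3j₀)²·(3jₘ)² = 21/65
I = +1·√(0.323077/4π) = 0.16034227

0.160342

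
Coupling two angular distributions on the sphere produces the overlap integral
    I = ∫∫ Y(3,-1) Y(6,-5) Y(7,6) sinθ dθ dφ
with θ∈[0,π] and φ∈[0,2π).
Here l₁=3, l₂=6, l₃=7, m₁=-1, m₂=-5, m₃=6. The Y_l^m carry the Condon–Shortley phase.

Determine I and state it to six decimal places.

Rules hold: Σm=0, L=16 even, 3≤7≤9.
N = 7·13·15 = 1365
Δ = 2!·4!·10!/17! = 1/2042040
Racah Σ t=0..2: t=0:+1/207360 t=1:−1/57600 t=2:+1/207360 = -1/129600
⇒ 3j(3 6 7; 0 0 0)² = 168/12155, sgn +1
Racah Σ t=0..1: t=0:+1/17418240 t=1:−1/21772800 = 1/87091200
⇒ 3j(3 6 7; -1 -5 6)² = 11/14280, sgn -1
4πI² = N·(3j₀)²·(3jₘ)² = 21/1445
I = -1·√(0.0145329/4π) = -0.03400719

-0.034007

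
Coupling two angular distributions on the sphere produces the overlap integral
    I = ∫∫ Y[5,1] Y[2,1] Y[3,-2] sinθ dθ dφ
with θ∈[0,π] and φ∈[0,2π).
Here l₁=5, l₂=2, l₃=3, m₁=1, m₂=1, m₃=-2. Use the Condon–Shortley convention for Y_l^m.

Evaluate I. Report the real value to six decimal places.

-0.117387

Rules hold: Σm=0, L=10 even, 3≤3≤7.
N = 11·5·7 = 385
Δ = 4!·6!·0!/11! = 1/2310
Racah Σ t=2..2: t=2:+1/144 = 1/144
⇒ 3j(5 2 3; 0 0 0)² = 10/231, sgn -1
Racah Σ t=3..3: t=3:−1/720 = -1/720
⇒ 3j(5 2 3; 1 1 -2)² = 4/385, sgn +1
4πI² = N·(3j₀)²·(3jₘ)² = 40/231
I = -1·√(0.17316/4π) = -0.11738675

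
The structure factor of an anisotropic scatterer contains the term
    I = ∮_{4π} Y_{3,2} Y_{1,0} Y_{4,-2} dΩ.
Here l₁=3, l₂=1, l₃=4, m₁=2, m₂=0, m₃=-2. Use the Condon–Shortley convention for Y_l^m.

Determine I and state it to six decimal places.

Checks pass: Σm=0; 8 even; l₃=4∈[2,4].
(2·3+1)(2·1+1)(2·4+1) = 189
Δ: 0! 6! 2! / 9! → 1/252
sum: t=0:+1/36 = 1/36
3j²(3 1 4; 0 0 0) = Δ·Π!·Σ² = 4/63  (sign +1)
sum: t=0:+1/120 = 1/120
3j²(3 1 4; 2 0 -2) = Δ·Π!·Σ² = 1/21  (sign +1)
combine: 4πI² = 189·4/63·1/21 = 4/7
take √, sign +1: I = 0.21324362

0.213244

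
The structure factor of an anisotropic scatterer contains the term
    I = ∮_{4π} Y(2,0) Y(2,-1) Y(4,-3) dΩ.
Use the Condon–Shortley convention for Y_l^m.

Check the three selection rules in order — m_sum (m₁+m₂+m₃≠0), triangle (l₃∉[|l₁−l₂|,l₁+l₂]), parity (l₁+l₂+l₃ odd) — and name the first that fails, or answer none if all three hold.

m_sum

Σmᵢ = -4  ✗
l₃∈[|l₁−l₂|,l₁+l₂]=[0,4], have l₃=4
Σlᵢ = 8 ⇒ even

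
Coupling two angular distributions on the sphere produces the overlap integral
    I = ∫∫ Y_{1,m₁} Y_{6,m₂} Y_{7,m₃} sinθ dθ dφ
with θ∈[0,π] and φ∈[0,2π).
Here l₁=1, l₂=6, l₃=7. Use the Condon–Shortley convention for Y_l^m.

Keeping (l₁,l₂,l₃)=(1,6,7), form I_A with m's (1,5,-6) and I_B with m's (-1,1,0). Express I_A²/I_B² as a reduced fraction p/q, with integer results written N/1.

Same 1,6,7: normalisation and zero-m 3j drop out of the ratio.
A: Δ: 0! 2! 12! / 15! → 1/1365; sum: t=0:+1/79833600 = 1/79833600; 3j²(1 6 7; 1 5 -6) = Δ·Π!·Σ² = 2/35  (sign -1)
B: Δ: 0! 2! 12! / 15! → 1/1365; sum: t=0:+1/1209600 = 1/1209600; 3j²(1 6 7; -1 1 0) = Δ·Π!·Σ² = 1/65  (sign -1)
I_A²/I_B² = (2/35)/(1/65) = 26/7

26/7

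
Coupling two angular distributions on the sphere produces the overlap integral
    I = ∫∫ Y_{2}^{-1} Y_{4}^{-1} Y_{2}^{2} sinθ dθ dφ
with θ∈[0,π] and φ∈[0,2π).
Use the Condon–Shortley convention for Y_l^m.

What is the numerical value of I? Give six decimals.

-0.090112

Rules hold: Σm=0, L=8 even, 2≤2≤6.
N = 5·9·5 = 225
Δ = 4!·0!·4!/9! = 1/630
Racah Σ t=2..2: t=2:+1/16 = 1/16
⇒ 3j(2 4 2; 0 0 0)² = 2/35, sgn +1
Racah Σ t=3..3: t=3:−1/144 = -1/144
⇒ 3j(2 4 2; -1 -1 2)² = 1/126, sgn -1
4πI² = N·(3j₀)²·(3jₘ)² = 5/49
I = -1·√(0.102041/4π) = -0.09011188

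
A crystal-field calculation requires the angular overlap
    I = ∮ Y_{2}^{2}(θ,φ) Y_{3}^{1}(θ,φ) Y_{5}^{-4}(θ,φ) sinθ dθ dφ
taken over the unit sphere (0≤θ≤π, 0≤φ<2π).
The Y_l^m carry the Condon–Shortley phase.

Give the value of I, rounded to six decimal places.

0.000000

m-sum = 2 + 1 − 4 = -1 ≠ 0 ⇒ I = 0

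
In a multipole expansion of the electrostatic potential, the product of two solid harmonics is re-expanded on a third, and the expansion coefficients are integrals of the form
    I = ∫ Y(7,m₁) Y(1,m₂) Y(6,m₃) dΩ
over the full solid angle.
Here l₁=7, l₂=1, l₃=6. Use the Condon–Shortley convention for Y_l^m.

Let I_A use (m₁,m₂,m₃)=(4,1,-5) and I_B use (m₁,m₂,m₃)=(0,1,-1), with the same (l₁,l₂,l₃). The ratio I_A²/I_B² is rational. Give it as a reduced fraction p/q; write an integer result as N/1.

Same 7,1,6: normalisation and zero-m 3j drop out of the ratio.
A: Δ: 2! 12! 0! / 15! → 1/1365; sum: t=2:+1/79833600 = 1/79833600; 3j²(7 1 6; 4 1 -5) = Δ·Π!·Σ² = 1/455  (sign -1)
B: Δ: 2! 12! 0! / 15! → 1/1365; sum: t=2:+1/1209600 = 1/1209600; 3j²(7 1 6; 0 1 -1) = Δ·Π!·Σ² = 1/65  (sign -1)
I_A²/I_B² = (1/455)/(1/65) = 1/7

1/7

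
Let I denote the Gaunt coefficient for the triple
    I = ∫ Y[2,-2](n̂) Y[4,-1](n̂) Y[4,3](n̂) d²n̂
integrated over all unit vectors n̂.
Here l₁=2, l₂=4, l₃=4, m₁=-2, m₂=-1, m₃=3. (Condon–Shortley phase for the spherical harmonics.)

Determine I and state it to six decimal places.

0.159270

Rules hold: Σm=0, L=10 even, 2≤4≤6.
N = 5·9·9 = 405
Δ = 2!·2!·6!/11! = 1/13860
Racah Σ t=0..2: t=0:+1/192 t=1:−1/36 t=2:+1/192 = -5/288
⇒ 3j(2 4 4; 0 0 0)² = 20/693, sgn -1
Racah Σ t=2..2: t=2:+1/480 = 1/480
⇒ 3j(2 4 4; -2 -1 3)² = 3/110, sgn -1
4πI² = N·(3j₀)²·(3jₘ)² = 270/847
I = +1·√(0.318772/4π) = 0.15927046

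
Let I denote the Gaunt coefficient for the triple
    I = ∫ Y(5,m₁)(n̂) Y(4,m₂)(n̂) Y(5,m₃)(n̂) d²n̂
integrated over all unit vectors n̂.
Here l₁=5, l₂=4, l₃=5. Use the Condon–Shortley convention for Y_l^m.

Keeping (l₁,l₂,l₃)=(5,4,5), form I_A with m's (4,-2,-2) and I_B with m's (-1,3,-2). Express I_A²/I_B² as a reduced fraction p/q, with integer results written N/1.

6/1

Same 5,4,5: normalisation and zero-m 3j drop out of the ratio.
A: Δ: 4! 6! 4! / 15! → 1/3153150; sum: t=0:+1/11520 t=1:−1/25920 = 1/20736; 3j²(5 4 5; 4 -2 -2) = Δ·Π!·Σ² = 5/429  (sign -1)
B: Δ: 4! 6! 4! / 15! → 1/3153150; sum: t=3:−1/5184 t=4:+1/6912 = -1/20736; 3j²(5 4 5; -1 3 -2) = Δ·Π!·Σ² = 5/2574  (sign +1)
I_A²/I_B² = (5/429)/(5/2574) = 6/1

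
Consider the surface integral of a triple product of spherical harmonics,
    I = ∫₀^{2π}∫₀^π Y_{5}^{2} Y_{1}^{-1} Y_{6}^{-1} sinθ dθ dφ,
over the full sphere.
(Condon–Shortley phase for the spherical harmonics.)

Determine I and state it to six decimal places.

Rules hold: Σm=0, L=12 even, 4≤6≤6.
N = 11·3·13 = 429
Δ = 0!·10!·2!/13! = 1/858
Racah Σ t=0..0: t=0:+1/14400 = 1/14400
⇒ 3j(5 1 6; 0 0 0)² = 6/143, sgn +1
Racah Σ t=0..0: t=0:+1/60480 = 1/60480
⇒ 3j(5 1 6; 2 -1 -1)² = 5/429, sgn -1
4πI² = N·(3j₀)²·(3jₘ)² = 30/143
I = -1·√(0.20979/4π) = -0.12920749

-0.129207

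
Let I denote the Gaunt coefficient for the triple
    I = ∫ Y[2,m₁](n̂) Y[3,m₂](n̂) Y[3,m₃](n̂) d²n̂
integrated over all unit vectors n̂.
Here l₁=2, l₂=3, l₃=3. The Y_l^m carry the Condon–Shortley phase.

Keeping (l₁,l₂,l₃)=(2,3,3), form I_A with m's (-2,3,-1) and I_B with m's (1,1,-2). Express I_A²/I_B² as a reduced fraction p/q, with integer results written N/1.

Same 2,3,3: normalisation and zero-m 3j drop out of the ratio.
A: Δ: 2! 2! 4! / 9! → 1/3780; sum: t=2:+1/96 = 1/96; 3j²(2 3 3; -2 3 -1) = Δ·Π!·Σ² = 1/42  (sign +1)
B: Δ: 2! 2! 4! / 9! → 1/3780; sum: t=0:+1/48 t=1:−1/12 = -1/16; 3j²(2 3 3; 1 1 -2) = Δ·Π!·Σ² = 1/28  (sign +1)
I_A²/I_B² = (1/42)/(1/28) = 2/3

2/3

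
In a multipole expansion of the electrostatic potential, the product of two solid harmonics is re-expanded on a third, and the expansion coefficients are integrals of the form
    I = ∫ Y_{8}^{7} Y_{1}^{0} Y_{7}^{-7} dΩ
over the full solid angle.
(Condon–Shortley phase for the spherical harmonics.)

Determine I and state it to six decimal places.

-0.118504

Checks pass: Σm=0; 16 even; l₃=7∈[7,9].
(2·8+1)(2·1+1)(2·7+1) = 765
Δ: 2! 14! 0! / 17! → 1/2040
sum: t=1:−1/25401600 = -1/25401600
3j²(8 1 7; 0 0 0) = Δ·Π!·Σ² = 8/255  (sign +1)
sum: t=1:−1/87178291200 = -1/87178291200
3j²(8 1 7; 7 0 -7) = Δ·Π!·Σ² = 1/136  (sign -1)
combine: 4πI² = 765·8/255·1/136 = 3/17
take √, sign -1: I = -0.11850352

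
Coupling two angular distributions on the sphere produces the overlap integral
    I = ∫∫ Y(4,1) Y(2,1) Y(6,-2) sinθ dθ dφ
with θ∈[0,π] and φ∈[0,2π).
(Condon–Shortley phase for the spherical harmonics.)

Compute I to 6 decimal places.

0.238034

m-sum 0 ✓  L=12 even ✓  2≤6≤6 ✓
Π(2lᵢ+1) = 9×5×13 = 585
triangle coeff Δ(4,2,6) = 1/6435
Σ_t [0,0]: t=0:+1/2304 = 1/2304
(3j)²=5/143 [(4 2 6; 0 0 0)], sign=+1
Σ_t [0,0]: t=0:+1/4320 = 1/4320
(3j)²=224/6435 [(4 2 6; 1 1 -2)], sign=+1
⇒ 4πI² = 1120/1573
I = (+1)√(1120/1573/(4π)) = 0.23803440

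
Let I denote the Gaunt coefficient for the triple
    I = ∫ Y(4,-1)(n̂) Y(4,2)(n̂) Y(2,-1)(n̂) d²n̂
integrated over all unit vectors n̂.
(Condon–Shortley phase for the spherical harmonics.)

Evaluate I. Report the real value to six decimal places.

m-sum 0 ✓  L=10 even ✓  0≤2≤8 ✓
Π(2lᵢ+1) = 9×9×5 = 405
triangle coeff Δ(4,4,2) = 1/13860
Σ_t [2,4]: t=2:+1/192 t=3:−1/36 t=4:+1/192 = -5/288
(3j)²=20/693 [(4 4 2; 0 0 0)], sign=-1
Σ_t [4,5]: t=4:+1/96 t=5:−1/240 = 1/160
(3j)²=27/1540 [(4 4 2; -1 2 -1)], sign=-1
⇒ 4πI² = 1215/5929
I = (+1)√(1215/5929/(4π)) = 0.12770047

0.127700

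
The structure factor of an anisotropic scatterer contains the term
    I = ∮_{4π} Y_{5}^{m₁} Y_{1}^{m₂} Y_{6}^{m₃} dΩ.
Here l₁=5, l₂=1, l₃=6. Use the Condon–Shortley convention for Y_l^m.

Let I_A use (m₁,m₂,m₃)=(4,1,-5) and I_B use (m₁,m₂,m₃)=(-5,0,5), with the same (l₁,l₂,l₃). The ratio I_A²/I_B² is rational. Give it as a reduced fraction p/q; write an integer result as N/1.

Same 5,1,6: normalisation and zero-m 3j drop out of the ratio.
A: Δ: 0! 10! 2! / 13! → 1/858; sum: t=0:+1/725760 = 1/725760; 3j²(5 1 6; 4 1 -5) = Δ·Π!·Σ² = 5/78  (sign -1)
B: Δ: 0! 10! 2! / 13! → 1/858; sum: t=0:+1/3628800 = 1/3628800; 3j²(5 1 6; -5 0 5) = Δ·Π!·Σ² = 1/78  (sign -1)
I_A²/I_B² = (5/78)/(1/78) = 5/1

5/1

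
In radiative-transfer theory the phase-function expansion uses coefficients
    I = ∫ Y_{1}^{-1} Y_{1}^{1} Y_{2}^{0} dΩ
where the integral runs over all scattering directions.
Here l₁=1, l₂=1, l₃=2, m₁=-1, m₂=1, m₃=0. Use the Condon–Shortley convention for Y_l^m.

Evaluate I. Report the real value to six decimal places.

0.126157

Rules hold: Σm=0, L=4 even, 0≤2≤2.
N = 3·3·5 = 45
Δ = 0!·2!·2!/5! = 1/30
Racah Σ t=0..0: t=0:+1/1 = 1/1
⇒ 3j(1 1 2; 0 0 0)² = 2/15, sgn +1
Racah Σ t=0..0: t=0:+1/4 = 1/4
⇒ 3j(1 1 2; -1 1 0)² = 1/30, sgn +1
4πI² = N·(3j₀)²·(3jₘ)² = 1/5
I = +1·√(0.2/4π) = 0.12615663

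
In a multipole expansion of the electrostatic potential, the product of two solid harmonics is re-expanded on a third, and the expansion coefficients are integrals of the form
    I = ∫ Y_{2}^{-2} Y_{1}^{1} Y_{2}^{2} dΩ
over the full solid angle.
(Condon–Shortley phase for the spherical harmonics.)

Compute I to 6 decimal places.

Σmᵢ = 1 ≠ 0, so the φ-integral vanishes; I = 0

0.000000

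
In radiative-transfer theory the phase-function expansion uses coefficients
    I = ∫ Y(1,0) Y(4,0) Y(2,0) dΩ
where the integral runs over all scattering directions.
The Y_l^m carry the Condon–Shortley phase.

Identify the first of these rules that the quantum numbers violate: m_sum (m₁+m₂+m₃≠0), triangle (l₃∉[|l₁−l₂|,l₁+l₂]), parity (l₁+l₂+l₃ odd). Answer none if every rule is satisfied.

Σmᵢ = 0  ✓
l₃∈[|l₁−l₂|,l₁+l₂]=[3,5], have l₃=2  ✗
Σlᵢ = 7 ⇒ odd

triangle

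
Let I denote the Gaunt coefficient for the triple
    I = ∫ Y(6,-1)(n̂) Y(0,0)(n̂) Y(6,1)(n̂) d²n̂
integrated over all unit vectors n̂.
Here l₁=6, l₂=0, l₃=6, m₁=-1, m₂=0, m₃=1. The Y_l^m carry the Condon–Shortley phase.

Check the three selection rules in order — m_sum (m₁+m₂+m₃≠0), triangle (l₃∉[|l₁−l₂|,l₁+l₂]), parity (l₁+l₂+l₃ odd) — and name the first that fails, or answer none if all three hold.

none

m₁+m₂+m₃ = -1 + 0 + 1 = 0  ✓
triangle: |6−0|=6 ≤ l₃=6 ≤ 6+0=6  ✓
parity: l₁+l₂+l₃ = 12 is even  ✓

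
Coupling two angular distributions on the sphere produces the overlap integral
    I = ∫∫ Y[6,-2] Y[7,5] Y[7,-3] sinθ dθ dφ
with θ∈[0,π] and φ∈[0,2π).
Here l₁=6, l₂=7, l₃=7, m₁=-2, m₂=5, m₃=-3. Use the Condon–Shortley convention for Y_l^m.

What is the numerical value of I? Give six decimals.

m-sum 0 ✓  L=20 even ✓  1≤7≤13 ✓
Π(2lᵢ+1) = 13×15×15 = 2925
triangle coeff Δ(6,7,7) = 1/2444321880
Σ_t [0,6]: t=0:+1/2612736000 t=1:−1/20736000 t=2:+1/1658880 t=3:−1/746496 t=4:+1/1658880 t=5:−1/20736000 t=6:+1/2612736000 = -1/4354560
(3j)²=1000/138567 [(6 7 7; 0 0 0)], sign=+1
Σ_t [4,6]: t=4:+1/92897280 t=5:−1/21772800 t=6:+1/49766400 = -1/66355200
(3j)²=63/8398 [(6 7 7; -2 5 -3)], sign=-1
⇒ 4πI² = 2362500/14919047
I = (-1)√(2362500/14919047/(4π)) = -0.11225623

-0.112256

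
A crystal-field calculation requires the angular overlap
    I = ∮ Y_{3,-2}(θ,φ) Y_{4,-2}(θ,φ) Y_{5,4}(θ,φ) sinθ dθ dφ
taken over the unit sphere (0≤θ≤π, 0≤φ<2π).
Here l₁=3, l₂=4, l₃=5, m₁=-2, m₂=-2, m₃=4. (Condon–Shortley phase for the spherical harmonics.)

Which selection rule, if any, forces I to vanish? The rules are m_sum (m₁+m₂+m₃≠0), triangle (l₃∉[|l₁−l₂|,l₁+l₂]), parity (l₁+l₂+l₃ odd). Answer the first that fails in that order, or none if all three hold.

none

Σmᵢ = 0  ✓
l₃∈[|l₁−l₂|,l₁+l₂]=[1,7], have l₃=5  ✓
Σlᵢ = 12 ⇒ even  ✓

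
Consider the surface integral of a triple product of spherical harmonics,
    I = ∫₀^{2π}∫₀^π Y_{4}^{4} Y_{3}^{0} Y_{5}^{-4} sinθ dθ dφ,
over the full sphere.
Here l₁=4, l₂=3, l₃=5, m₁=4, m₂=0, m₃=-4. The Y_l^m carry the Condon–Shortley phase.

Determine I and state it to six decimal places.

m-sum 0 ✓  L=12 even ✓  1≤5≤7 ✓
Π(2lᵢ+1) = 9×7×11 = 693
triangle coeff Δ(4,3,5) = 1/180180
Σ_t [0,2]: t=0:+1/576 t=1:−1/144 t=2:+1/576 = -1/288
(3j)²=20/1001 [(4 3 5; 0 0 0)], sign=+1
Σ_t [0,0]: t=0:+1/8640 = 1/8640
(3j)²=28/715 [(4 3 5; 4 0 -4)], sign=-1
⇒ 4πI² = 1008/1859
I = (-1)√(1008/1859/(4π)) = -0.20772350

-0.207724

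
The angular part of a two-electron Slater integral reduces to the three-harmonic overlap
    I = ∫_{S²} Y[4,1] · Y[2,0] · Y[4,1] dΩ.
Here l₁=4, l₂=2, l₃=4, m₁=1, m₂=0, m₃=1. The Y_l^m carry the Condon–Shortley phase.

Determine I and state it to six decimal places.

1 + 0 + 1 = 2 ≠ 0: azimuthal integral kills it; I = 0

0.000000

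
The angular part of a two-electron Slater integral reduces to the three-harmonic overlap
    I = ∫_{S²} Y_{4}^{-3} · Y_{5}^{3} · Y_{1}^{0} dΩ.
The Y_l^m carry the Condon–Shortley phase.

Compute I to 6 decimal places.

Checks pass: Σm=0; 10 even; l₃=1∈[1,9].
(2·4+1)(2·5+1)(2·1+1) = 297
Δ: 8! 0! 2! / 11! → 1/495
sum: t=4:+1/576 = 1/576
3j²(4 5 1; 0 0 0) = Δ·Π!·Σ² = 5/99  (sign -1)
sum: t=7:−1/5040 = -1/5040
3j²(4 5 1; -3 3 0) = Δ·Π!·Σ² = 16/495  (sign +1)
combine: 4πI² = 297·5/99·16/495 = 16/33
take √, sign -1: I = -0.19642560

-0.196426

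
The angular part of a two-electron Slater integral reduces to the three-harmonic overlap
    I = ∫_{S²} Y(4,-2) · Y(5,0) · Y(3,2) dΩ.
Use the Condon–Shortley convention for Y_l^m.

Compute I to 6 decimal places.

-0.171327

m-sum 0 ✓  L=12 even ✓  1≤3≤9 ✓
Π(2lᵢ+1) = 9×11×7 = 693
triangle coeff Δ(4,5,3) = 1/180180
Σ_t [2,4]: t=2:+1/576 t=3:−1/144 t=4:+1/576 = -1/288
(3j)²=20/1001 [(4 5 3; 0 0 0)], sign=+1
Σ_t [4,5]: t=4:+1/576 t=5:−1/2880 = 1/720
(3j)²=80/3003 [(4 5 3; -2 0 2)], sign=-1
⇒ 4πI² = 4800/13013
I = (-1)√(4800/13013/(4π)) = -0.17132746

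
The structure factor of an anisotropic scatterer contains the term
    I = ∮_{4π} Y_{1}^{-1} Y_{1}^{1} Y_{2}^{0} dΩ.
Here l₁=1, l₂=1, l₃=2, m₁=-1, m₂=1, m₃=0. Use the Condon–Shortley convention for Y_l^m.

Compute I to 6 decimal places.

m-sum 0 ✓  L=4 even ✓  0≤2≤2 ✓
Π(2lᵢ+1) = 3×3×5 = 45
triangle coeff Δ(1,1,2) = 1/30
Σ_t [0,0]: t=0:+1/1 = 1/1
(3j)²=2/15 [(1 1 2; 0 0 0)], sign=+1
Σ_t [0,0]: t=0:+1/4 = 1/4
(3j)²=1/30 [(1 1 2; -1 1 0)], sign=+1
⇒ 4πI² = 1/5
I = (+1)√(1/5/(4π)) = 0.12615663

0.126157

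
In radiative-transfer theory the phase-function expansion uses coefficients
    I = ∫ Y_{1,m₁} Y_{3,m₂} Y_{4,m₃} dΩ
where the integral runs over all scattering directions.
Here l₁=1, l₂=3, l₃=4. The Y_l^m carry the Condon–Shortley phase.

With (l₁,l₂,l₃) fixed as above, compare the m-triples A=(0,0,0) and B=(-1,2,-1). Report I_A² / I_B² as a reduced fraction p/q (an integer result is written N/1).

16/3

Shared (l₁,l₂,l₃)=(1,3,4): N and (l;000)² cancel in I_A²/I_B².
A: Δ = 0!·2!·6!/9! = 1/252; Racah Σ t=0..0: t=0:+1/36 = 1/36; ⇒ 3j(1 3 4; 0 0 0)² = 4/63, sgn +1
B: Δ = 0!·2!·6!/9! = 1/252; Racah Σ t=0..0: t=0:+1/240 = 1/240; ⇒ 3j(1 3 4; -1 2 -1)² = 1/84, sgn -1
I_A²/I_B² = (4/63)/(1/84) = 16/3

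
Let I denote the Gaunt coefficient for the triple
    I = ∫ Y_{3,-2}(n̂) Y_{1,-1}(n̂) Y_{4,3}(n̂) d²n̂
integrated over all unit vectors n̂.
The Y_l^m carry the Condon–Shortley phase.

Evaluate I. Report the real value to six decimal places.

-0.282095

Rules hold: Σm=0, L=8 even, 2≤4≤4.
N = 7·3·9 = 189
Δ = 0!·6!·2!/9! = 1/252
Racah Σ t=0..0: t=0:+1/36 = 1/36
⇒ 3j(3 1 4; 0 0 0)² = 4/63, sgn +1
Racah Σ t=0..0: t=0:+1/240 = 1/240
⇒ 3j(3 1 4; -2 -1 3)² = 1/12, sgn -1
4πI² = N·(3j₀)²·(3jₘ)² = 1/1
I = -1·√(1/4π) = -0.28209479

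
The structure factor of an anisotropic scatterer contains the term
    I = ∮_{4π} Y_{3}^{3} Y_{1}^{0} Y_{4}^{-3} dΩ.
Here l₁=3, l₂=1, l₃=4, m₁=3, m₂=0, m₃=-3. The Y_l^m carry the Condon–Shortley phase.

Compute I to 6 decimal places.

Checks pass: Σm=0; 8 even; l₃=4∈[2,4].
(2·3+1)(2·1+1)(2·4+1) = 189
Δ: 0! 6! 2! / 9! → 1/252
sum: t=0:+1/36 = 1/36
3j²(3 1 4; 0 0 0) = Δ·Π!·Σ² = 4/63  (sign +1)
sum: t=0:+1/720 = 1/720
3j²(3 1 4; 3 0 -3) = Δ·Π!·Σ² = 1/36  (sign -1)
combine: 4πI² = 189·4/63·1/36 = 1/3
take √, sign -1: I = -0.16286750

-0.162868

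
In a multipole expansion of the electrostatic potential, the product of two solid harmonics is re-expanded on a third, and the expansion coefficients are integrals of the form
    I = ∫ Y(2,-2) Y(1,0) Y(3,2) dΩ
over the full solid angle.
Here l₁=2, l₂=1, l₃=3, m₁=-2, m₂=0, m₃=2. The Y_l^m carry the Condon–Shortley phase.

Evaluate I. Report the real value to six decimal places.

0.184674

Rules hold: Σm=0, L=6 even, 1≤3≤3.
N = 5·3·7 = 105
Δ = 0!·4!·2!/7! = 1/105
Racah Σ t=0..0: t=0:+1/4 = 1/4
⇒ 3j(2 1 3; 0 0 0)² = 3/35, sgn -1
Racah Σ t=0..0: t=0:+1/24 = 1/24
⇒ 3j(2 1 3; -2 0 2)² = 1/21, sgn -1
4πI² = N·(3j₀)²·(3jₘ)² = 3/7
I = +1·√(0.428571/4π) = 0.18467439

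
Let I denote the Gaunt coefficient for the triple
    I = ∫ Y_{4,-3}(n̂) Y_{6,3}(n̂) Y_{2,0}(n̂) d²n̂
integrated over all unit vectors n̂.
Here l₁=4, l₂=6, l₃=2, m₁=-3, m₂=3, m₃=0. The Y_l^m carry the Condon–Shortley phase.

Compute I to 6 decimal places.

-0.165283

Checks pass: Σm=0; 12 even; l₃=2∈[2,10].
(2·4+1)(2·6+1)(2·2+1) = 585
Δ: 8! 0! 4! / 13! → 1/6435
sum: t=4:+1/2304 = 1/2304
3j²(4 6 2; 0 0 0) = Δ·Π!·Σ² = 5/143  (sign +1)
sum: t=7:−1/20160 = -1/20160
3j²(4 6 2; -3 3 0) = Δ·Π!·Σ² = 12/715  (sign -1)
combine: 4πI² = 585·5/143·12/715 = 540/1573
take √, sign -1: I = -0.16528277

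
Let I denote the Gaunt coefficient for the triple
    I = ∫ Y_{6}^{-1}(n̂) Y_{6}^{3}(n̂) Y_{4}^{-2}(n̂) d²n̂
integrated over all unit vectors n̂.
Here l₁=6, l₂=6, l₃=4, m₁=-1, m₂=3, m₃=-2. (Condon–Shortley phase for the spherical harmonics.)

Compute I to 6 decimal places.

0.036205

Checks pass: Σm=0; 16 even; l₃=4∈[0,12].
(2·6+1)(2·6+1)(2·4+1) = 1521
Δ: 8! 4! 4! / 17! → 1/15315300
sum: t=2:+1/829440 t=3:−1/25920 t=4:+1/9216 t=5:−1/25920 t=6:+1/829440 = 7/207360
3j²(6 6 4; 0 0 0) = Δ·Π!·Σ² = 28/2431  (sign +1)
sum: t=5:−1/69120 t=6:+1/51840 t=7:−1/483840 = 1/362880
3j²(6 6 4; -1 3 -2) = Δ·Π!·Σ² = 16/17017  (sign +1)
combine: 4πI² = 1521·28/2431·16/17017 = 576/34969
take √, sign +1: I = 0.03620468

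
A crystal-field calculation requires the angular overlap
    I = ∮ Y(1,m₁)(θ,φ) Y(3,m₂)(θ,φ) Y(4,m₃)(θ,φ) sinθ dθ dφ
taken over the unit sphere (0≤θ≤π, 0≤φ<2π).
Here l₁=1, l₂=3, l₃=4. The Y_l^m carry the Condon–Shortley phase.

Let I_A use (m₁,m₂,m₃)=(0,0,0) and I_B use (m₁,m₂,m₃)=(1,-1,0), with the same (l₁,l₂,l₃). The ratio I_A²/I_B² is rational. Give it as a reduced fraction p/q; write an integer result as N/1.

l's match ⇒ only the (l;m) 3-j factors differ between A and B.
A: triangle coeff Δ(1,3,4) = 1/252; Σ_t [0,0]: t=0:+1/36 = 1/36; (3j)²=4/63 [(1 3 4; 0 0 0)], sign=+1
B: triangle coeff Δ(1,3,4) = 1/252; Σ_t [0,0]: t=0:+1/96 = 1/96; (3j)²=1/42 [(1 3 4; 1 -1 0)], sign=+1
I_A²/I_B² = (4/63)/(1/42) = 8/3

8/3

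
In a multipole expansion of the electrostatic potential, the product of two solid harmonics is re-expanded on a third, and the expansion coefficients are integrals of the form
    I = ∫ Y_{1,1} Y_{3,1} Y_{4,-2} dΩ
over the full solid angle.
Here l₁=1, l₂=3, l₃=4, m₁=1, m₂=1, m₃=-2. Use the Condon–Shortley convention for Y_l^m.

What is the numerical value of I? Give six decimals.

0.238414

Checks pass: Σm=0; 8 even; l₃=4∈[2,4].
(2·1+1)(2·3+1)(2·4+1) = 189
Δ: 0! 2! 6! / 9! → 1/252
sum: t=0:+1/36 = 1/36
3j²(1 3 4; 0 0 0) = Δ·Π!·Σ² = 4/63  (sign +1)
sum: t=0:+1/96 = 1/96
3j²(1 3 4; 1 1 -2) = Δ·Π!·Σ² = 5/84  (sign +1)
combine: 4πI² = 189·4/63·5/84 = 5/7
take √, sign +1: I = 0.23841361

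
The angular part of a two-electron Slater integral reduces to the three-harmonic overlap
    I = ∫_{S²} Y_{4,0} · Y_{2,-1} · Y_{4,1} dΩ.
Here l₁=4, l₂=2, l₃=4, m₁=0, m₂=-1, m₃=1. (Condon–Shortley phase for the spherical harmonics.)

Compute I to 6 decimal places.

-0.044869

m-sum 0 ✓  L=10 even ✓  2≤4≤6 ✓
Π(2lᵢ+1) = 9×5×9 = 405
triangle coeff Δ(4,2,4) = 1/13860
Σ_t [0,2]: t=0:+1/192 t=1:−1/36 t=2:+1/192 = -5/288
(3j)²=20/693 [(4 2 4; 0 0 0)], sign=-1
Σ_t [0,1]: t=0:+1/96 t=1:−1/72 = -1/288
(3j)²=1/462 [(4 2 4; 0 -1 1)], sign=+1
⇒ 4πI² = 150/5929
I = (-1)√(150/5929/(4π)) = -0.04486937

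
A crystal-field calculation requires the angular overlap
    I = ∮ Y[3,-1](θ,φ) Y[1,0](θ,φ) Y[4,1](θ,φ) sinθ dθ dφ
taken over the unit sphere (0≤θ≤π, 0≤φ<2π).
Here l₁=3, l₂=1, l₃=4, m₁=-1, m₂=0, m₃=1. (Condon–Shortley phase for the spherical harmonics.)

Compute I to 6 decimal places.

m-sum 0 ✓  L=8 even ✓  2≤4≤4 ✓
Π(2lᵢ+1) = 7×3×9 = 189
triangle coeff Δ(3,1,4) = 1/252
Σ_t [0,0]: t=0:+1/36 = 1/36
(3j)²=4/63 [(3 1 4; 0 0 0)], sign=+1
Σ_t [0,0]: t=0:+1/48 = 1/48
(3j)²=5/84 [(3 1 4; -1 0 1)], sign=-1
⇒ 4πI² = 5/7
I = (-1)√(5/7/(4π)) = -0.23841361

-0.238414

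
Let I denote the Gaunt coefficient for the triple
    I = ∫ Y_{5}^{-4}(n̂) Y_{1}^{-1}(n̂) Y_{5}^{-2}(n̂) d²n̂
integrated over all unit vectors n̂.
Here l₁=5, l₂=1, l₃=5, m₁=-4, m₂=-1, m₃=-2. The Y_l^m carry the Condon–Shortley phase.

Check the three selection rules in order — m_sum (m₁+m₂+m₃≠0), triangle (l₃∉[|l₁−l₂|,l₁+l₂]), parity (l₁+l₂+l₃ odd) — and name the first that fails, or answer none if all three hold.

m_sum

azimuthal sum: -4 − 1 − 2 = -7  ✗
4 ≤ 5 ≤ 6 (triangle on l)
L = 5 + 1 + 5 = 11 (odd)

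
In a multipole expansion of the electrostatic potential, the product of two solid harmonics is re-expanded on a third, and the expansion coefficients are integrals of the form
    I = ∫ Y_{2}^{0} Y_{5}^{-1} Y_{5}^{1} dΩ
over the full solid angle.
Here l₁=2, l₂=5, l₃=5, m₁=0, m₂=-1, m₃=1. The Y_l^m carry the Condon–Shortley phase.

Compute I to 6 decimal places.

-0.145565

Checks pass: Σm=0; 12 even; l₃=5∈[3,7].
(2·2+1)(2·5+1)(2·5+1) = 605
Δ: 2! 2! 8! / 13! → 1/38610
sum: t=0:+1/2880 t=1:−1/576 t=2:+1/2880 = -1/960
3j²(2 5 5; 0 0 0) = Δ·Π!·Σ² = 10/429  (sign +1)
sum: t=0:+1/2304 t=1:−1/720 t=2:+1/5760 = -1/1280
3j²(2 5 5; 0 -1 1) = Δ·Π!·Σ² = 27/1430  (sign -1)
combine: 4πI² = 605·10/429·27/1430 = 45/169
take √, sign -1: I = -0.14556534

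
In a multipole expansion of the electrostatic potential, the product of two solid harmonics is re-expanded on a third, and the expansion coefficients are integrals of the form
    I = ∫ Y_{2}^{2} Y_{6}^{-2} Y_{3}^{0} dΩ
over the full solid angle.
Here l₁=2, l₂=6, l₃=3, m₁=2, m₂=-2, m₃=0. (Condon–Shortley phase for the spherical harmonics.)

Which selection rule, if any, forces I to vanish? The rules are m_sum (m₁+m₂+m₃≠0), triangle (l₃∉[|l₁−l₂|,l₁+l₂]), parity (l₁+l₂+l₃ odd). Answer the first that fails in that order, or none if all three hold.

triangle

azimuthal sum: 2 − 2 + 0 = 0  ✓
4 ≤ 3 ≤ 8 (triangle on l)  ✗
L = 2 + 6 + 3 = 11 (odd)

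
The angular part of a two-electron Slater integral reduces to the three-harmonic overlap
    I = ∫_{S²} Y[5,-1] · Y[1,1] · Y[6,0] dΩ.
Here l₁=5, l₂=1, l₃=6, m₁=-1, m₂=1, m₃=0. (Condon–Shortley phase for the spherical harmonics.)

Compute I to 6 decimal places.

0.158246

Rules hold: Σm=0, L=12 even, 4≤6≤6.
N = 11·3·13 = 429
Δ = 0!·10!·2!/13! = 1/858
Racah Σ t=0..0: t=0:+1/14400 = 1/14400
⇒ 3j(5 1 6; 0 0 0)² = 6/143, sgn +1
Racah Σ t=0..0: t=0:+1/34560 = 1/34560
⇒ 3j(5 1 6; -1 1 0)² = 5/286, sgn +1
4πI² = N·(3j₀)²·(3jₘ)² = 45/143
I = +1·√(0.314685/4π) = 0.15824621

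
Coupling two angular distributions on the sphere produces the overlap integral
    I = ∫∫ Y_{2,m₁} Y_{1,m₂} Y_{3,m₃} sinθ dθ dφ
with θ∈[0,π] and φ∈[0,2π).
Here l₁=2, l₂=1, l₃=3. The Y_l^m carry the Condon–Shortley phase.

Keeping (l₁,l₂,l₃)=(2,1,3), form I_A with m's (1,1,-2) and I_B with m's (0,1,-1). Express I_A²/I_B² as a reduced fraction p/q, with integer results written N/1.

Same 2,1,3: normalisation and zero-m 3j drop out of the ratio.
A: Δ: 0! 4! 2! / 7! → 1/105; sum: t=0:+1/12 = 1/12; 3j²(2 1 3; 1 1 -2) = Δ·Π!·Σ² = 2/21  (sign -1)
B: Δ: 0! 4! 2! / 7! → 1/105; sum: t=0:+1/8 = 1/8; 3j²(2 1 3; 0 1 -1) = Δ·Π!·Σ² = 2/35  (sign +1)
I_A²/I_B² = (2/21)/(2/35) = 5/3

5/3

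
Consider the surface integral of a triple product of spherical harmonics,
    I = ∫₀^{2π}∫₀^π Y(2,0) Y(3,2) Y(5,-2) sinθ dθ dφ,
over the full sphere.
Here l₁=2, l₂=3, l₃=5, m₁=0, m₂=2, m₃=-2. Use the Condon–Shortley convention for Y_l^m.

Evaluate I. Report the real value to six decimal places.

0.190188

Rules hold: Σm=0, L=10 even, 1≤5≤5.
N = 5·7·11 = 385
Δ = 0!·4!·6!/11! = 1/2310
Racah Σ t=0..0: t=0:+1/144 = 1/144
⇒ 3j(2 3 5; 0 0 0)² = 10/231, sgn -1
Racah Σ t=0..0: t=0:+1/480 = 1/480
⇒ 3j(2 3 5; 0 2 -2)² = 3/110, sgn -1
4πI² = N·(3j₀)²·(3jₘ)² = 5/11
I = +1·√(0.454545/4π) = 0.19018827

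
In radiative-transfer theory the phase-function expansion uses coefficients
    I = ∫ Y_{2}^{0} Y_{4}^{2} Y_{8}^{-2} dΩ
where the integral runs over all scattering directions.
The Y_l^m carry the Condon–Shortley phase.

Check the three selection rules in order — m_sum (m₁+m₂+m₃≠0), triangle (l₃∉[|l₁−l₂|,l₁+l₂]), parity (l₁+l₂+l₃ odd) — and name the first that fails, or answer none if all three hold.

triangle

m₁+m₂+m₃ = 0 + 2 − 2 = 0  ✓
triangle: |2−4|=2 ≤ l₃=8 ≤ 2+4=6  ✗
parity: l₁+l₂+l₃ = 14 is even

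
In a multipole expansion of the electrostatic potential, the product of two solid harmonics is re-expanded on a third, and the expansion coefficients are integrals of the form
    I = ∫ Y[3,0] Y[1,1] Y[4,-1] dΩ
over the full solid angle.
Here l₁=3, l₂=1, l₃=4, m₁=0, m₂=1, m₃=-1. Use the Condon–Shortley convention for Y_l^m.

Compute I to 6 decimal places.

m-sum 0 ✓  L=8 even ✓  2≤4≤4 ✓
Π(2lᵢ+1) = 7×3×9 = 189
triangle coeff Δ(3,1,4) = 1/252
Σ_t [0,0]: t=0:+1/36 = 1/36
(3j)²=4/63 [(3 1 4; 0 0 0)], sign=+1
Σ_t [0,0]: t=0:+1/72 = 1/72
(3j)²=5/126 [(3 1 4; 0 1 -1)], sign=-1
⇒ 4πI² = 10/21
I = (-1)√(10/21/(4π)) = -0.19466390

-0.194664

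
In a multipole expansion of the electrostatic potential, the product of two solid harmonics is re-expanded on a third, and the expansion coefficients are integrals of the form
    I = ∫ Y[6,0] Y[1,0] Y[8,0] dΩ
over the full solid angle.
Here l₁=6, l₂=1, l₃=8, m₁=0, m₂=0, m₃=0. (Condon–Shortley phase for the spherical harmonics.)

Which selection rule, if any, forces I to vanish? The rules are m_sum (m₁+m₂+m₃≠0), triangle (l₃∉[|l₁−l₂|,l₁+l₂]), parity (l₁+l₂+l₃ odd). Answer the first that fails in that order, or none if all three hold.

m₁+m₂+m₃ = 0 + 0 + 0 = 0  ✓
triangle: |6−1|=5 ≤ l₃=8 ≤ 6+1=7  ✗
parity: l₁+l₂+l₃ = 15 is odd

triangle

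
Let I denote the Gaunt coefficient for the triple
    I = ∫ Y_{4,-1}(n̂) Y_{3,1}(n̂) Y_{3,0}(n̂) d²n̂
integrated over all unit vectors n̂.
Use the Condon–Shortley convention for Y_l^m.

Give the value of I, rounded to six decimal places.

m-sum 0 ✓  L=10 even ✓  1≤3≤7 ✓
Π(2lᵢ+1) = 9×7×7 = 441
triangle coeff Δ(4,3,3) = 1/34650
Σ_t [1,3]: t=1:−1/72 t=2:+1/16 t=3:−1/72 = 5/144
(3j)²=2/77 [(4 3 3; 0 0 0)], sign=-1
Σ_t [2,4]: t=2:+1/48 t=3:−1/24 t=4:+1/288 = -5/288
(3j)²=5/462 [(4 3 3; -1 1 0)], sign=+1
⇒ 4πI² = 15/121
I = (-1)√(15/121/(4π)) = -0.09932258

-0.099323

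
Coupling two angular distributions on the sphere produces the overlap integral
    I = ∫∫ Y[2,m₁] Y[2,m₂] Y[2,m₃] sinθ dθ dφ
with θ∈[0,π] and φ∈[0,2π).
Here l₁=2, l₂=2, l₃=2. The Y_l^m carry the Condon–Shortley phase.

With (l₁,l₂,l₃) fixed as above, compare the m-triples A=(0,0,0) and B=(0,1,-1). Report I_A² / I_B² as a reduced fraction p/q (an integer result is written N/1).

l's match ⇒ only the (l;m) 3-j factors differ between A and B.
A: triangle coeff Δ(2,2,2) = 1/630; Σ_t [0,2]: t=0:+1/8 t=1:−1/1 t=2:+1/8 = -3/4; (3j)²=2/35 [(2 2 2; 0 0 0)], sign=-1
B: triangle coeff Δ(2,2,2) = 1/630; Σ_t [1,2]: t=1:−1/2 t=2:+1/4 = -1/4; (3j)²=1/70 [(2 2 2; 0 1 -1)], sign=+1
I_A²/I_B² = (2/35)/(1/70) = 4/1

4/1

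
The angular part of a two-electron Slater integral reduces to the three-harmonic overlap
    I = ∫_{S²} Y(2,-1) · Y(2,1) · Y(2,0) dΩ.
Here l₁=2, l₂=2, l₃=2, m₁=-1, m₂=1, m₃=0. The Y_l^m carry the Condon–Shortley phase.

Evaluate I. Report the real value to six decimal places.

-0.090112

Rules hold: Σm=0, L=6 even, 0≤2≤4.
N = 5·5·5 = 125
Δ = 2!·2!·2!/7! = 1/630
Racah Σ t=0..2: t=0:+1/8 t=1:−1/1 t=2:+1/8 = -3/4
⇒ 3j(2 2 2; 0 0 0)² = 2/35, sgn -1
Racah Σ t=1..2: t=1:−1/4 t=2:+1/2 = 1/4
⇒ 3j(2 2 2; -1 1 0)² = 1/70, sgn +1
4πI² = N·(3j₀)²·(3jₘ)² = 5/49
I = -1·√(0.102041/4π) = -0.09011188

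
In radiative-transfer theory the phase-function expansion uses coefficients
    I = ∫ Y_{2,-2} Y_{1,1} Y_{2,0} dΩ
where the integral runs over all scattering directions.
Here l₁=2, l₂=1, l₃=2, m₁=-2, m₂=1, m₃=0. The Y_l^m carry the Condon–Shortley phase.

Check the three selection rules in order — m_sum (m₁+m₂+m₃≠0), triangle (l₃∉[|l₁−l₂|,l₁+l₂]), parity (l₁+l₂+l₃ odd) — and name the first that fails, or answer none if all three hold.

m_sum

m₁+m₂+m₃ = -2 + 1 + 0 = -1  ✗
triangle: |2−1|=1 ≤ l₃=2 ≤ 2+1=3
parity: l₁+l₂+l₃ = 5 is odd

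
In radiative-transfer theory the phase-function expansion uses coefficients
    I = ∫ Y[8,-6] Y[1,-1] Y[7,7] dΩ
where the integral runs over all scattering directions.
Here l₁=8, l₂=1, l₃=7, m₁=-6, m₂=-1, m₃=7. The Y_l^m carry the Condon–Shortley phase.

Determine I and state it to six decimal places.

0.030597

Rules hold: Σm=0, L=16 even, 7≤7≤9.
N = 17·3·15 = 765
Δ = 2!·14!·0!/17! = 1/2040
Racah Σ t=1..1: t=1:−1/25401600 = -1/25401600
⇒ 3j(8 1 7; 0 0 0)² = 8/255, sgn +1
Racah Σ t=0..0: t=0:+1/174356582400 = 1/174356582400
⇒ 3j(8 1 7; -6 -1 7)² = 1/2040, sgn +1
4πI² = N·(3j₀)²·(3jₘ)² = 1/85
I = +1·√(0.0117647/4π) = 0.03059748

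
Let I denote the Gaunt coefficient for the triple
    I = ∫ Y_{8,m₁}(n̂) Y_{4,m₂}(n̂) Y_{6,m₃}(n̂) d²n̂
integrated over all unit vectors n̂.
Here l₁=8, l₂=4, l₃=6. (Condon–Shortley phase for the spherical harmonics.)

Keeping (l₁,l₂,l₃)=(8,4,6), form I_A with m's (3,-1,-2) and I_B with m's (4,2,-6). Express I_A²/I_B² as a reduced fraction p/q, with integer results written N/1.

128/33

Same 8,4,6: normalisation and zero-m 3j drop out of the ratio.
A: Δ: 6! 10! 2! / 19! → 1/23279256; sum: t=1:−1/4147200 t=2:+1/1451520 t=3:−1/5806080 = 1/3628800; 3j²(8 4 6; 3 -1 -2) = Δ·Π!·Σ² = 320/29393  (sign +1)
B: Δ: 6! 10! 2! / 19! → 1/23279256; sum: t=4:+1/348364800 = 1/348364800; 3j²(8 4 6; 4 2 -6) = Δ·Π!·Σ² = 165/58786  (sign +1)
I_A²/I_B² = (320/29393)/(165/58786) = 128/33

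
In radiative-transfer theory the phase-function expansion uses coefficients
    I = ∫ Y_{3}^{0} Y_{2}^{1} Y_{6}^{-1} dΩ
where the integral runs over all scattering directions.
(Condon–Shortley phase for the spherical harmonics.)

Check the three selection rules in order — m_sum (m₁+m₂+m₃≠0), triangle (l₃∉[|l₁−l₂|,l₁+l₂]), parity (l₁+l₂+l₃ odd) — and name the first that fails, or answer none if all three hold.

triangle

azimuthal sum: 0 + 1 − 1 = 0  ✓
1 ≤ 6 ≤ 5 (triangle on l)  ✗
L = 3 + 2 + 6 = 11 (odd)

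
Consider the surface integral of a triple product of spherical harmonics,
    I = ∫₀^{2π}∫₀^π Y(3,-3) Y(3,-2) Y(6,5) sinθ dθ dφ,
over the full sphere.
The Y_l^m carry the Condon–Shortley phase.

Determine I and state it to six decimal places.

Checks pass: Σm=0; 12 even; l₃=6∈[0,6].
(2·3+1)(2·3+1)(2·6+1) = 637
Δ: 0! 6! 6! / 13! → 1/12012
sum: t=0:+1/1296 = 1/1296
3j²(3 3 6; 0 0 0) = Δ·Π!·Σ² = 100/3003  (sign +1)
sum: t=0:+1/86400 = 1/86400
3j²(3 3 6; -3 -2 5) = Δ·Π!·Σ² = 1/26  (sign -1)
combine: 4πI² = 637·100/3003·1/26 = 350/429
take √, sign -1: I = -0.25480060

-0.254801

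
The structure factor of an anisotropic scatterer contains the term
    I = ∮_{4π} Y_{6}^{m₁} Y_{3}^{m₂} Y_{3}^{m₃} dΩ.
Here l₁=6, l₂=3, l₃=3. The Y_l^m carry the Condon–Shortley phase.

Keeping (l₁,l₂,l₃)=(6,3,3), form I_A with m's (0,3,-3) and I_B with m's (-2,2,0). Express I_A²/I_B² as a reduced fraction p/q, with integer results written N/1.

Shared (l₁,l₂,l₃)=(6,3,3): N and (l;000)² cancel in I_A²/I_B².
A: Δ = 6!·6!·0!/13! = 1/12012; Racah Σ t=6..6: t=6:+1/518400 = 1/518400; ⇒ 3j(6 3 3; 0 3 -3)² = 1/12012, sgn +1
B: Δ = 6!·6!·0!/13! = 1/12012; Racah Σ t=5..5: t=5:−1/4320 = -1/4320; ⇒ 3j(6 3 3; -2 2 0)² = 8/429, sgn +1
I_A²/I_B² = (1/12012)/(8/429) = 1/224

1/224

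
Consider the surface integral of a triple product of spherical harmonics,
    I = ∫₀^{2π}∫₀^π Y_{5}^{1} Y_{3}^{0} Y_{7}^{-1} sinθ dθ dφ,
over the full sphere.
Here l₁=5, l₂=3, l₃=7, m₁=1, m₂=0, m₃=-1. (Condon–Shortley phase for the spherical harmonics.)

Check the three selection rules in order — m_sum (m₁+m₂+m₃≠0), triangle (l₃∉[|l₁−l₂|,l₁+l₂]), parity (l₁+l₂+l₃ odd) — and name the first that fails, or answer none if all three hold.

m₁+m₂+m₃ = 1 + 0 − 1 = 0  ✓
triangle: |5−3|=2 ≤ l₃=7 ≤ 5+3=8  ✓
parity: l₁+l₂+l₃ = 15 is odd  ✗

parity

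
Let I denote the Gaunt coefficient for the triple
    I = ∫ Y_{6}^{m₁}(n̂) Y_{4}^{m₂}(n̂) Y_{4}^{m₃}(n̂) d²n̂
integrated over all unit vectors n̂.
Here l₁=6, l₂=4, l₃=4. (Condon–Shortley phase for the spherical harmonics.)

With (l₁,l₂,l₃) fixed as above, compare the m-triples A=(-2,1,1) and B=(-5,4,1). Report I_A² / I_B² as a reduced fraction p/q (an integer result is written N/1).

Shared (l₁,l₂,l₃)=(6,4,4): N and (l;000)² cancel in I_A²/I_B².
A: Δ = 6!·6!·2!/15! = 1/1261260; Racah Σ t=3..5: t=3:−1/8640 t=4:+1/2304 t=5:−1/8640 = 7/34560; ⇒ 3j(6 4 4; -2 1 1)² = 7/429, sgn -1
B: Δ = 6!·6!·2!/15! = 1/1261260; Racah Σ t=6..6: t=6:+1/172800 = 1/172800; ⇒ 3j(6 4 4; -5 4 1)² = 2/65, sgn -1
I_A²/I_B² = (7/429)/(2/65) = 35/66

35/66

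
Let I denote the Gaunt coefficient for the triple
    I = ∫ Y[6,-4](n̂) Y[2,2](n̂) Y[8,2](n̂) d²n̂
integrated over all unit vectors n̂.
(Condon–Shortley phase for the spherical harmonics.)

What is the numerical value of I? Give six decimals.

0.032867

Rules hold: Σm=0, L=16 even, 4≤8≤8.
N = 13·5·17 = 1105
Δ = 0!·12!·4!/17! = 1/30940
Racah Σ t=0..0: t=0:+1/2073600 = 1/2073600
⇒ 3j(6 2 8; 0 0 0)² = 28/1105, sgn +1
Racah Σ t=0..0: t=0:+1/174182400 = 1/174182400
⇒ 3j(6 2 8; -4 2 2)² = 3/6188, sgn +1
4πI² = N·(3j₀)²·(3jₘ)² = 3/221
I = +1·√(0.0135747/4π) = 0.03286696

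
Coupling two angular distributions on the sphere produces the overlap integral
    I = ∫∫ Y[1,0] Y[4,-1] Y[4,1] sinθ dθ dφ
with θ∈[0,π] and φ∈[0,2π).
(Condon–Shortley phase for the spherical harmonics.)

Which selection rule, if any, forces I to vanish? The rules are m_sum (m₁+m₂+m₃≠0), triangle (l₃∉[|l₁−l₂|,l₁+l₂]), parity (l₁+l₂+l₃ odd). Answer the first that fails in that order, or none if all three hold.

parity

Σmᵢ = 0  ✓
l₃∈[|l₁−l₂|,l₁+l₂]=[3,5], have l₃=4  ✓
Σlᵢ = 9 ⇒ odd  ✗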